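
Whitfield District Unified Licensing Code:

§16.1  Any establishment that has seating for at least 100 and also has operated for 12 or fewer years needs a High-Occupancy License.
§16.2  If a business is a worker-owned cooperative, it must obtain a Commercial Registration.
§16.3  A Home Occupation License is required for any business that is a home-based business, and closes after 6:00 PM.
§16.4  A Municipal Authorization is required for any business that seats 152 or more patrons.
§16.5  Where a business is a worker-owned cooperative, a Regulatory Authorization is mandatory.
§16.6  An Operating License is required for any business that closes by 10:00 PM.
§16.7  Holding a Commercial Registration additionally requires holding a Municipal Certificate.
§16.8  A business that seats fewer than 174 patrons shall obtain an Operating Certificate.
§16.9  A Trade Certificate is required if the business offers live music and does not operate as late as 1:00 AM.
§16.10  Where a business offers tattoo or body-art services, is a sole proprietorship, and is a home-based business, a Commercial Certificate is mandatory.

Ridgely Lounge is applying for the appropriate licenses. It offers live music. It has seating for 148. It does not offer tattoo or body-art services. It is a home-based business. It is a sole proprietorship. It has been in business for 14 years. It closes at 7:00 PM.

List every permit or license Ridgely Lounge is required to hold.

Home Occupation License, Operating Certificate, Operating License, Trade Certificate

§16.1 seating 148 ≥ 100; years in business 14 > 12 → High-Occupancy License not required.
§16.2 is a sole proprietorship (not: is a worker-owned cooperative) → Commercial Registration not required.
§16.3 is a home-based business; closes 7:00 PM, after 6:00 PM → Home Occupation License required.
§16.4 seating 148 < 152 → Municipal Authorization not required.
§16.5 is a sole proprietorship (not: is a worker-owned cooperative) → Regulatory Authorization not required.
§16.6 closes 7:00 PM, at/before 10:00 PM → Operating License required.
§16.7 Commercial Registration is not required → no effect.
§16.8 seating 148 < 174 → Operating Certificate required.
§16.9 offers live music; closes 7:00 PM, at/before 1:00 AM → Trade Certificate required.
§16.10 does not offer tattoo or body-art services; is a sole proprietorship; is a home-based business → Commercial Certificate not required.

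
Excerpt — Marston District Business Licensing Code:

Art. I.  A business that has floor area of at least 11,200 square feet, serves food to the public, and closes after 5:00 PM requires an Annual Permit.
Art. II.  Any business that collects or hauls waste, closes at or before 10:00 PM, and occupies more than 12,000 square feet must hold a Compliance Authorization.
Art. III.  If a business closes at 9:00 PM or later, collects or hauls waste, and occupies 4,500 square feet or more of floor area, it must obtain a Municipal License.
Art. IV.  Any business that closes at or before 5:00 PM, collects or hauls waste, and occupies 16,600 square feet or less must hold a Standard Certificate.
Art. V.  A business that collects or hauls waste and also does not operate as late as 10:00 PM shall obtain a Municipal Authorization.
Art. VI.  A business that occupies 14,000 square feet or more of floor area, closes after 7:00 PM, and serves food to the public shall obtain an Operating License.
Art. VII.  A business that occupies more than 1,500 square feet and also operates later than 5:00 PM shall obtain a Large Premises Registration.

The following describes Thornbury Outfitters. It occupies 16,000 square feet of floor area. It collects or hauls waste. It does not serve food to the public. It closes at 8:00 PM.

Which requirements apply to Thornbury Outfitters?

Art. I. floor area 16,000 square feet ≥ 11,200 square feet; does not serve food to the public; closes 8:00 PM, after 5:00 PM → Annual Permit not required.
Art. II. collects or hauls waste; closes 8:00 PM, at/before 10:00 PM; floor area 16,000 square feet > 12,000 square feet → Compliance Authorization required.
Art. III. closes 8:00 PM, at/before 9:00 PM; collects or hauls waste; floor area 16,000 square feet ≥ 4,500 square feet → Municipal License not required.
Art. IV. closes 8:00 PM, after 5:00 PM; collects or hauls waste; floor area 16,000 square feet ≤ 16,600 square feet → Standard Certificate not required.
Art. V. collects or hauls waste; closes 8:00 PM, at/before 10:00 PM → Municipal Authorization required.
Art. VI. floor area 16,000 square feet ≥ 14,000 square feet; closes 8:00 PM, after 7:00 PM; does not serve food to the public → Operating License not required.
Art. VII. floor area 16,000 square feet > 1,500 square feet; closes 8:00 PM, after 5:00 PM → Large Premises Registration required.

Compliance Authorization, Large Premises Registration, Municipal Authorization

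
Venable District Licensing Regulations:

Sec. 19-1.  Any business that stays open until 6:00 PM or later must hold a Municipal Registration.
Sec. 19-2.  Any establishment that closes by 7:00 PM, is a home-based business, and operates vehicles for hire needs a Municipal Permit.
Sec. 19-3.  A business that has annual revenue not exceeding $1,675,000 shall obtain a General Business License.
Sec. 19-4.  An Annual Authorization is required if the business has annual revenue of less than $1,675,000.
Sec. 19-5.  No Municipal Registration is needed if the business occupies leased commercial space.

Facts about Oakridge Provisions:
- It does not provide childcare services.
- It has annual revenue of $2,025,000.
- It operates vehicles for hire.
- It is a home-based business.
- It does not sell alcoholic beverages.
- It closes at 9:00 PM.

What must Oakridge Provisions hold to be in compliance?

Sec. 19-1. closes 9:00 PM, after 6:00 PM → Municipal Registration required.
Sec. 19-2. closes 9:00 PM, after 7:00 PM; is a home-based business; operates vehicles for hire → Municipal Permit not required.
Sec. 19-3. revenue $2,025,000 > $1,675,000 → General Business License not required.
Sec. 19-4. revenue $2,025,000 ≥ $1,675,000 → Annual Authorization not required.
Sec. 19-5. is a home-based business (not: occupies leased commercial space) → Municipal Registration exemption does not apply.

Municipal Registration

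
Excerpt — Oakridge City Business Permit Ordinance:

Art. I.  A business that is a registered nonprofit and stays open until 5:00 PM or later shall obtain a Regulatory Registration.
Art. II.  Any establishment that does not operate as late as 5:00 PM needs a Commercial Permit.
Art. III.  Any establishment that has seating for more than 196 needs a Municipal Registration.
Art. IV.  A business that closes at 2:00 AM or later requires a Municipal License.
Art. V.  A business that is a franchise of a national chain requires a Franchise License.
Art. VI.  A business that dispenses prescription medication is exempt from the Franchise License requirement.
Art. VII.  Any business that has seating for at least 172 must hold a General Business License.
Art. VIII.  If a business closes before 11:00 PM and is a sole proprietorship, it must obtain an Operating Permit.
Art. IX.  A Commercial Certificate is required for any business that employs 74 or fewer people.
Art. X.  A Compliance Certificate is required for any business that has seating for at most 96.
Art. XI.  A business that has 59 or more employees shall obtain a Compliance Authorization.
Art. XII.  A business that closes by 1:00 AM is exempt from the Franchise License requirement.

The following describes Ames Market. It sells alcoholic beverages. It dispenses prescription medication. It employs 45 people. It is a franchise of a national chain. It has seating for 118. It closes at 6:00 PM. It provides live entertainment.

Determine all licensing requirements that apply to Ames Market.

Art. I. is a franchise of a national chain (not: is a registered nonprofit); closes 6:00 PM, after 5:00 PM → Regulatory Registration not required.
Art. II. closes 6:00 PM, after 5:00 PM → Commercial Permit not required.
Art. III. seating 118 ≤ 196 → Municipal Registration not required.
Art. IV. closes 6:00 PM, at/before 2:00 AM → Municipal License not required.
Art. V. is a franchise of a national chain → Franchise License required.
Art. VI. dispenses prescription medication → exempt from Franchise License.
Art. VII. seating 118 < 172 → General Business License not required.
Art. VIII. closes 6:00 PM, at/before 11:00 PM; is a franchise of a national chain (not: is a sole proprietorship) → Operating Permit not required.
Art. IX. employees 45 ≤ 74 → Commercial Certificate required.
Art. X. seating 118 > 96 → Compliance Certificate not required.
Art. XI. employees 45 < 59 → Compliance Authorization not required.
Art. XII. closes 6:00 PM, at/before 1:00 AM → exempt from Franchise License.

Commercial Certificate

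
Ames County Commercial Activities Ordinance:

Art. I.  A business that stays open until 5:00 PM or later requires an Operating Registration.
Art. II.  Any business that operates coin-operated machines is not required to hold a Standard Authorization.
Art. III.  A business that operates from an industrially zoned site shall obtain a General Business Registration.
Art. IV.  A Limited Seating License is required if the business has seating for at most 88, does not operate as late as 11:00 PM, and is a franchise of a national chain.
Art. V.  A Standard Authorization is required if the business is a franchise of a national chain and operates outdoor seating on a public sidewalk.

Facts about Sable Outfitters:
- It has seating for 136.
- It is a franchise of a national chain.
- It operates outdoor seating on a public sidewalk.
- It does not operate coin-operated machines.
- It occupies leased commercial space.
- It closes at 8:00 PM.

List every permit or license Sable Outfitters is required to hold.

Operating Registration, Standard Authorization

Art. I. closes 8:00 PM, after 5:00 PM → Operating Registration required.
Art. II. does not operate coin-operated machines → Standard Authorization exemption does not apply.
Art. III. occupies leased commercial space (not: operates from an industrially zoned site) → General Business Registration not required.
Art. IV. seating 136 > 88; closes 8:00 PM, at/before 11:00 PM; is a franchise of a national chain → Limited Seating License not required.
Art. V. is a franchise of a national chain; operates outdoor seating on a public sidewalk → Standard Authorization required.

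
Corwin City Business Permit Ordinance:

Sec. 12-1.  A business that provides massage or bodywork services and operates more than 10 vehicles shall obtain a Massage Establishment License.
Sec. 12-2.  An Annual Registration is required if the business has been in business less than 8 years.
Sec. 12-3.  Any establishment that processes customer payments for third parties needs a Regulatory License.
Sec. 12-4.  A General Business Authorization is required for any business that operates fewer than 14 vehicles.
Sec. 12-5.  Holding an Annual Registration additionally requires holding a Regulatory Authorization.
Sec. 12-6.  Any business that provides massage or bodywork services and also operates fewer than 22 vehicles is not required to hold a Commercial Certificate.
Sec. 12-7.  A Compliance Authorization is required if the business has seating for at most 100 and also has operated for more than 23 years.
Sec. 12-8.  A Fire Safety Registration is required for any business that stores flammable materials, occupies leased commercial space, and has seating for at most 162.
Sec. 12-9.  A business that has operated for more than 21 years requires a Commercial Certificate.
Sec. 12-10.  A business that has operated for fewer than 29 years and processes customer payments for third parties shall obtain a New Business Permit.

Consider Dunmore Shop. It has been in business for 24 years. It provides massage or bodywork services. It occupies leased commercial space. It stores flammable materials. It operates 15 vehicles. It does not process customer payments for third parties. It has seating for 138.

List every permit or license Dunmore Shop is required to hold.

Sec. 12-1. provides massage or bodywork services; vehicles 15 > 10 → Massage Establishment License required.
Sec. 12-2. years in business 24 ≥ 8 → Annual Registration not required.
Sec. 12-3. does not process customer payments for third parties → Regulatory License not required.
Sec. 12-4. vehicles 15 ≥ 14 → General Business Authorization not required.
Sec. 12-5. Annual Registration is not required → no effect.
Sec. 12-6. provides massage or bodywork services; vehicles 15 < 22 → exempt from Commercial Certificate.
Sec. 12-7. seating 138 > 100; years in business 24 > 23 → Compliance Authorization not required.
Sec. 12-8. stores flammable materials; occupies leased commercial space; seating 138 ≤ 162 → Fire Safety Registration required.
Sec. 12-9. years in business 24 > 21 → Commercial Certificate required.
Sec. 12-10. years in business 24 < 29; does not process customer payments for third parties → New Business Permit not required.

Fire Safety Registration, Massage Establishment License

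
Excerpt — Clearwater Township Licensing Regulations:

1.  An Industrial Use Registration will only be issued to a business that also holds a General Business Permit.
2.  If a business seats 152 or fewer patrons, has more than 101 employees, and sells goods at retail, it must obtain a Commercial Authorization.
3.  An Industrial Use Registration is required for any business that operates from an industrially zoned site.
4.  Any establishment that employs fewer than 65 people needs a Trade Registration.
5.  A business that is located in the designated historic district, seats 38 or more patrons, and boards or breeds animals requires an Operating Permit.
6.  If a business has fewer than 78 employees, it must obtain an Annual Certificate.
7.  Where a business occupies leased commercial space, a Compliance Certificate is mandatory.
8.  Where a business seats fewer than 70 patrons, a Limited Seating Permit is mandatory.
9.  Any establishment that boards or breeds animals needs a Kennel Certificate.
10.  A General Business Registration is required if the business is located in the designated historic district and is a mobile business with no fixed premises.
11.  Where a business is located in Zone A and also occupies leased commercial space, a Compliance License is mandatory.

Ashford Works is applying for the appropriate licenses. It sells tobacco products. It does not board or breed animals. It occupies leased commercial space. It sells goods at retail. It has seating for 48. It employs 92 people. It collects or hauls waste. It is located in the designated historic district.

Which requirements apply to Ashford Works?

1. Industrial Use Registration is not required → no effect.
2. seating 48 ≤ 152; employees 92 ≤ 101; sells goods at retail → Commercial Authorization not required.
3. occupies leased commercial space (not: operates from an industrially zoned site) → Industrial Use Registration not required.
4. employees 92 ≥ 65 → Trade Registration not required.
5. is located in the designated historic district; seating 48 ≥ 38; does not board or breed animals → Operating Permit not required.
6. employees 92 ≥ 78 → Annual Certificate not required.
7. occupies leased commercial space → Compliance Certificate required.
8. seating 48 < 70 → Limited Seating Permit required.
9. does not board or breed animals → Kennel Certificate not required.
10. is located in the designated historic district; occupies leased commercial space (not: is a mobile business with no fixed premises) → General Business Registration not required.
11. is located in the designated historic district (not: is located in Zone A); occupies leased commercial space → Compliance License not required.

Compliance Certificate, Limited Seating Permit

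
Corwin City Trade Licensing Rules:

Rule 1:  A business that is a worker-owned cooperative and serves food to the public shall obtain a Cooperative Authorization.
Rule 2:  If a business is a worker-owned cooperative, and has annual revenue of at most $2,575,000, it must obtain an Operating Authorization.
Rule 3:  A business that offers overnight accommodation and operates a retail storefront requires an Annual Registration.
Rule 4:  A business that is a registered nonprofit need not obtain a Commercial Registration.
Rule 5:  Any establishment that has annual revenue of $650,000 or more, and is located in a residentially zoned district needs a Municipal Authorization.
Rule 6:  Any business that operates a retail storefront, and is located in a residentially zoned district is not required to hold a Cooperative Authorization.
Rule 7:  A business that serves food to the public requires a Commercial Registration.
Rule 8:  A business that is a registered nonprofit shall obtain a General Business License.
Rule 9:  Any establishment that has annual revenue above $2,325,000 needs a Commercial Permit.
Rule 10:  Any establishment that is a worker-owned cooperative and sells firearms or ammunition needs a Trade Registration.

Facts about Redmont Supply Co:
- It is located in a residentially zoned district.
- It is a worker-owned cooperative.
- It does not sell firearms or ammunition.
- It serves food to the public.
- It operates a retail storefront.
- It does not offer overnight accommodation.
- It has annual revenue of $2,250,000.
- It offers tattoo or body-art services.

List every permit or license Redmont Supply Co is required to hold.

Rule 1: is a worker-owned cooperative; serves food to the public → Cooperative Authorization required.
Rule 2: is a worker-owned cooperative; revenue $2,250,000 ≤ $2,575,000 → Operating Authorization required.
Rule 3: does not offer overnight accommodation; operates a retail storefront → Annual Registration not required.
Rule 4: is a worker-owned cooperative (not: is a registered nonprofit) → Commercial Registration exemption does not apply.
Rule 5: revenue $2,250,000 ≥ $650,000; is located in a residentially zoned district → Municipal Authorization required.
Rule 6: operates a retail storefront; is located in a residentially zoned district → exempt from Cooperative Authorization.
Rule 7: serves food to the public → Commercial Registration required.
Rule 8: is a worker-owned cooperative (not: is a registered nonprofit) → General Business License not required.
Rule 9: revenue $2,250,000 ≤ $2,325,000 → Commercial Permit not required.
Rule 10: is a worker-owned cooperative; does not sell firearms or ammunition → Trade Registration not required.

Commercial Registration, Municipal Authorization, Operating Authorization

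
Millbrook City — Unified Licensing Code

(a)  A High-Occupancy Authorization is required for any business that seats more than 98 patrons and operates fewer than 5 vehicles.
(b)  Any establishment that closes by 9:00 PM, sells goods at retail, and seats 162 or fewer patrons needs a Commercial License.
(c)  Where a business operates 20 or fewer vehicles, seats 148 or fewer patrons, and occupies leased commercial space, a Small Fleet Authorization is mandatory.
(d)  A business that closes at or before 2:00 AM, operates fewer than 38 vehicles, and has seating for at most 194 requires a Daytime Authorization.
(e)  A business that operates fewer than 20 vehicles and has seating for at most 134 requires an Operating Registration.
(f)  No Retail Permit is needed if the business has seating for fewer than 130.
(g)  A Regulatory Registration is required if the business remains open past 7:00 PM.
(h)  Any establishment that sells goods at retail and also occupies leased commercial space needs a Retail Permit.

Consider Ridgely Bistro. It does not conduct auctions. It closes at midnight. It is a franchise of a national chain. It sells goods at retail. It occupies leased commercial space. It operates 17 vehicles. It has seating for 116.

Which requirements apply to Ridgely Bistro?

(a) seating 116 > 98; vehicles 17 ≥ 5 → High-Occupancy Authorization not required.
(b) closes midnight, after 9:00 PM; sells goods at retail; seating 116 ≤ 162 → Commercial License not required.
(c) vehicles 17 ≤ 20; seating 116 ≤ 148; occupies leased commercial space → Small Fleet Authorization required.
(d) closes midnight, at/before 2:00 AM; vehicles 17 < 38; seating 116 ≤ 194 → Daytime Authorization required.
(e) vehicles 17 < 20; seating 116 ≤ 134 → Operating Registration required.
(f) seating 116 < 130 → exempt from Retail Permit.
(g) closes midnight, after 7:00 PM → Regulatory Registration required.
(h) sells goods at retail; occupies leased commercial space → Retail Permit required.

Daytime Authorization, Operating Registration, Regulatory Registration, Small Fleet Authorization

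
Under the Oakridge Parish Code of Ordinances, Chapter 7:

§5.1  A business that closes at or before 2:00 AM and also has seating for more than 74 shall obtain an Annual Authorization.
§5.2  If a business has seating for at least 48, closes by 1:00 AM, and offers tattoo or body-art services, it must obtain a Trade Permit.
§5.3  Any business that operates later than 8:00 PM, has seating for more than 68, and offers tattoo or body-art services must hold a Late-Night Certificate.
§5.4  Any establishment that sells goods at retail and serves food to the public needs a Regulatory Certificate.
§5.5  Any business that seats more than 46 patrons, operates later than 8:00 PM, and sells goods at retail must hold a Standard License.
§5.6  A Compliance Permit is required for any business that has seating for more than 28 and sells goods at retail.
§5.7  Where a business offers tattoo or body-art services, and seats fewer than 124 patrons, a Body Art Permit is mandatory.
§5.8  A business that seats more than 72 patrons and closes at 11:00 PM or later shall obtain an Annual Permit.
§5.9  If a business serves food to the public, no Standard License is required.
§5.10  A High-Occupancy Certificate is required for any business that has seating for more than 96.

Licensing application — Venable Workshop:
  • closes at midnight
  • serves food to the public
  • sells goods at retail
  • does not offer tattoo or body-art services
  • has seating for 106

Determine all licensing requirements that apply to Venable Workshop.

Annual Authorization, Annual Permit, Compliance Permit, High-Occupancy Certificate, Regulatory Certificate

§5.1 closes midnight, at/before 2:00 AM; seating 106 > 74 → Annual Authorization required.
§5.2 seating 106 ≥ 48; closes midnight, at/before 1:00 AM; does not offer tattoo or body-art services → Trade Permit not required.
§5.3 closes midnight, after 8:00 PM; seating 106 > 68; does not offer tattoo or body-art services → Late-Night Certificate not required.
§5.4 sells goods at retail; serves food to the public → Regulatory Certificate required.
§5.5 seating 106 > 46; closes midnight, after 8:00 PM; sells goods at retail → Standard License required.
§5.6 seating 106 > 28; sells goods at retail → Compliance Permit required.
§5.7 does not offer tattoo or body-art services; seating 106 < 124 → Body Art Permit not required.
§5.8 seating 106 > 72; closes midnight, after 11:00 PM → Annual Permit required.
§5.9 serves food to the public → exempt from Standard License.
§5.10 seating 106 > 96 → High-Occupancy Certificate required.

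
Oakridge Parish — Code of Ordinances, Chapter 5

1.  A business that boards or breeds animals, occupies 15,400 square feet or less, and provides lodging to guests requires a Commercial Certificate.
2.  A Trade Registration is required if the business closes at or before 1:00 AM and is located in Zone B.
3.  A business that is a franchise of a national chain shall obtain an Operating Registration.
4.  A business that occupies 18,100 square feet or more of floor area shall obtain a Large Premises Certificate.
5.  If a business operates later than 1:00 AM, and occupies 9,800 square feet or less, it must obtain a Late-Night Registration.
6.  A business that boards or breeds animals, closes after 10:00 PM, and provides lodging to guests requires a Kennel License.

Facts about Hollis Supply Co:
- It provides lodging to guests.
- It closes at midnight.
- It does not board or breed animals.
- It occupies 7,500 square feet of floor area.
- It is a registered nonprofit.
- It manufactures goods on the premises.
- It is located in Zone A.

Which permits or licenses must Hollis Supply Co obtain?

None

1. does not board or breed animals; floor area 7,500 square feet ≤ 15,400 square feet; provides lodging to guests → Commercial Certificate not required.
2. closes midnight, at/before 1:00 AM; is located in Zone A (not: is located in Zone B) → Trade Registration not required.
3. is a registered nonprofit (not: is a franchise of a national chain) → Operating Registration not required.
4. floor area 7,500 square feet < 18,100 square feet → Large Premises Certificate not required.
5. closes midnight, at/before 1:00 AM; floor area 7,500 square feet ≤ 9,800 square feet → Late-Night Registration not required.
6. does not board or breed animals; closes midnight, after 10:00 PM; provides lodging to guests → Kennel License not required.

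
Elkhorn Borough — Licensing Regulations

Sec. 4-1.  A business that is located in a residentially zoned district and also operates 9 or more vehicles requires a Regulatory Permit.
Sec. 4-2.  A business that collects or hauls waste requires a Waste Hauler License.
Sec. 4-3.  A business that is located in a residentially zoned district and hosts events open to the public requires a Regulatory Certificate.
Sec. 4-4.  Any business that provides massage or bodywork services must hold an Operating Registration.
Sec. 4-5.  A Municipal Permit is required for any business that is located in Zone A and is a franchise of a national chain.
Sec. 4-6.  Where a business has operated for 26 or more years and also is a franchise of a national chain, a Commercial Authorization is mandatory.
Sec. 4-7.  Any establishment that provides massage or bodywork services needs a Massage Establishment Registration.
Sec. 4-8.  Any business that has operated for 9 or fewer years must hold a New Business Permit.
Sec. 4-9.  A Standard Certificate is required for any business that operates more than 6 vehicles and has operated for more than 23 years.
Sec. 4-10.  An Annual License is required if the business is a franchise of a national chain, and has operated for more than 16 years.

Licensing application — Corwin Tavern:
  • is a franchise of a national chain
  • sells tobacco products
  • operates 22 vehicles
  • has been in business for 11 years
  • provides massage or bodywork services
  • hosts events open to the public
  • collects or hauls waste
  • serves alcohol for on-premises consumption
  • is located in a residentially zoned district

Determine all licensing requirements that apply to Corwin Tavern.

Sec. 4-1. is located in a residentially zoned district; vehicles 22 ≥ 9 → Regulatory Permit required.
Sec. 4-2. collects or hauls waste → Waste Hauler License required.
Sec. 4-3. is located in a residentially zoned district; hosts events open to the public → Regulatory Certificate required.
Sec. 4-4. provides massage or bodywork services → Operating Registration required.
Sec. 4-5. is located in a residentially zoned district (not: is located in Zone A); is a franchise of a national chain → Municipal Permit not required.
Sec. 4-6. years in business 11 < 26; is a franchise of a national chain → Commercial Authorization not required.
Sec. 4-7. provides massage or bodywork services → Massage Establishment Registration required.
Sec. 4-8. years in business 11 > 9 → New Business Permit not required.
Sec. 4-9. vehicles 22 > 6; years in business 11 ≤ 23 → Standard Certificate not required.
Sec. 4-10. is a franchise of a national chain; years in business 11 ≤ 16 → Annual License not required.

Massage Establishment Registration, Operating Registration, Regulatory Certificate, Regulatory Permit, Waste Hauler License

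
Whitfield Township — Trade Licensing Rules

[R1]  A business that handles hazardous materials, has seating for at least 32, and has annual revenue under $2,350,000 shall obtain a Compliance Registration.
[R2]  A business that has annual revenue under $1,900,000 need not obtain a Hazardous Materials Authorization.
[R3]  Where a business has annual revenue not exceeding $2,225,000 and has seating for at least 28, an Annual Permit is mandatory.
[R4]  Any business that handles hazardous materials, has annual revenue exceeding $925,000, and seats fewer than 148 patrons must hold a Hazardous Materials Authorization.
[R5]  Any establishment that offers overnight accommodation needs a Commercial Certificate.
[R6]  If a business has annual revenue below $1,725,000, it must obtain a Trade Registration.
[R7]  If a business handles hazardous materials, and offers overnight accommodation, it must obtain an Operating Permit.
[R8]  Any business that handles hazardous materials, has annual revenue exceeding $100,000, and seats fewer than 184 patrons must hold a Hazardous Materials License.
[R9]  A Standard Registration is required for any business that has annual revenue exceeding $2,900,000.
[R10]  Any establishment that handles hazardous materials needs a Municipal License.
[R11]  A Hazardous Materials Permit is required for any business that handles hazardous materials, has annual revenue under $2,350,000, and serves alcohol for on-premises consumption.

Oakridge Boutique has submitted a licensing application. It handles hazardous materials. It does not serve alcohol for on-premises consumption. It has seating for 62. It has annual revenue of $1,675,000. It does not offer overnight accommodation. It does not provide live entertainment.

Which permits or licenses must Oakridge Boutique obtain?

[R1] handles hazardous materials; seating 62 ≥ 32; revenue $1,675,000 < $2,350,000 → Compliance Registration required.
[R2] revenue $1,675,000 < $1,900,000 → exempt from Hazardous Materials Authorization.
[R3] revenue $1,675,000 ≤ $2,225,000; seating 62 ≥ 28 → Annual Permit required.
[R4] handles hazardous materials; revenue $1,675,000 > $925,000; seating 62 < 148 → Hazardous Materials Authorization required.
[R5] does not offer overnight accommodation → Commercial Certificate not required.
[R6] revenue $1,675,000 < $1,725,000 → Trade Registration required.
[R7] handles hazardous materials; does not offer overnight accommodation → Operating Permit not required.
[R8] handles hazardous materials; revenue $1,675,000 > $100,000; seating 62 < 184 → Hazardous Materials License required.
[R9] revenue $1,675,000 ≤ $2,900,000 → Standard Registration not required.
[R10] handles hazardous materials → Municipal License required.
[R11] handles hazardous materials; revenue $1,675,000 < $2,350,000; does not serve alcohol for on-premises consumption → Hazardous Materials Permit not required.

Annual Permit, Compliance Registration, Hazardous Materials License, Municipal License, Trade Registration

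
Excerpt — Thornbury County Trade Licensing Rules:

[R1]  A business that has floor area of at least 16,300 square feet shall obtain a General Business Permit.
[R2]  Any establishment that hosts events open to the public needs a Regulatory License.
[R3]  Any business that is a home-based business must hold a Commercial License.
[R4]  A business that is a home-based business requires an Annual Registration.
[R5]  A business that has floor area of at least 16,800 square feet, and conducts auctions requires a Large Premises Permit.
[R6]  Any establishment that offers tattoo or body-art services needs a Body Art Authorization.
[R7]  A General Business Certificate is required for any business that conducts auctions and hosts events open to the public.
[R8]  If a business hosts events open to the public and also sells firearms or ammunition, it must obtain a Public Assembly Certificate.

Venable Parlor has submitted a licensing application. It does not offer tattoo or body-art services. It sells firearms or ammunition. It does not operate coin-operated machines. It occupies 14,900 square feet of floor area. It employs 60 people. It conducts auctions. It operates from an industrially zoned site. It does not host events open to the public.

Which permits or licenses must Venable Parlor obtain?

None

[R1] floor area 14,900 square feet < 16,300 square feet → General Business Permit not required.
[R2] does not host events open to the public → Regulatory License not required.
[R3] operates from an industrially zoned site (not: is a home-based business) → Commercial License not required.
[R4] operates from an industrially zoned site (not: is a home-based business) → Annual Registration not required.
[R5] floor area 14,900 square feet < 16,800 square feet; conducts auctions → Large Premises Permit not required.
[R6] does not offer tattoo or body-art services → Body Art Authorization not required.
[R7] conducts auctions; does not host events open to the public → General Business Certificate not required.
[R8] does not host events open to the public; sells firearms or ammunition → Public Assembly Certificate not required.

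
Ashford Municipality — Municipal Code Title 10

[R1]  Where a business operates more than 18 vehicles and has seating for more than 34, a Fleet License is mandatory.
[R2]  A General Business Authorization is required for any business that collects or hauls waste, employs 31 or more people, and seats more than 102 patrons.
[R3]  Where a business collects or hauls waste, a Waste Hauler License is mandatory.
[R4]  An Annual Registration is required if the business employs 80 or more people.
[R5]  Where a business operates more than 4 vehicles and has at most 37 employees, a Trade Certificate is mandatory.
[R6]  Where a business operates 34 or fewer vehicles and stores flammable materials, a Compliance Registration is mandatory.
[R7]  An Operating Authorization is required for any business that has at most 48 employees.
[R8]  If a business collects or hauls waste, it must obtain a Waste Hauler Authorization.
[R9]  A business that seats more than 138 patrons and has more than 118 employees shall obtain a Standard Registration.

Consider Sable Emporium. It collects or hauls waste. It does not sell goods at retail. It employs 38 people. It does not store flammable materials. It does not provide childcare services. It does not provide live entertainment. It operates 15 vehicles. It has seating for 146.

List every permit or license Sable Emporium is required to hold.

General Business Authorization, Operating Authorization, Waste Hauler Authorization, Waste Hauler License

[R1] vehicles 15 ≤ 18; seating 146 > 34 → Fleet License not required.
[R2] collects or hauls waste; employees 38 ≥ 31; seating 146 > 102 → General Business Authorization required.
[R3] collects or hauls waste → Waste Hauler License required.
[R4] employees 38 < 80 → Annual Registration not required.
[R5] vehicles 15 > 4; employees 38 > 37 → Trade Certificate not required.
[R6] vehicles 15 ≤ 34; does not store flammable materials → Compliance Registration not required.
[R7] employees 38 ≤ 48 → Operating Authorization required.
[R8] collects or hauls waste → Waste Hauler Authorization required.
[R9] seating 146 > 138; employees 38 ≤ 118 → Standard Registration not required.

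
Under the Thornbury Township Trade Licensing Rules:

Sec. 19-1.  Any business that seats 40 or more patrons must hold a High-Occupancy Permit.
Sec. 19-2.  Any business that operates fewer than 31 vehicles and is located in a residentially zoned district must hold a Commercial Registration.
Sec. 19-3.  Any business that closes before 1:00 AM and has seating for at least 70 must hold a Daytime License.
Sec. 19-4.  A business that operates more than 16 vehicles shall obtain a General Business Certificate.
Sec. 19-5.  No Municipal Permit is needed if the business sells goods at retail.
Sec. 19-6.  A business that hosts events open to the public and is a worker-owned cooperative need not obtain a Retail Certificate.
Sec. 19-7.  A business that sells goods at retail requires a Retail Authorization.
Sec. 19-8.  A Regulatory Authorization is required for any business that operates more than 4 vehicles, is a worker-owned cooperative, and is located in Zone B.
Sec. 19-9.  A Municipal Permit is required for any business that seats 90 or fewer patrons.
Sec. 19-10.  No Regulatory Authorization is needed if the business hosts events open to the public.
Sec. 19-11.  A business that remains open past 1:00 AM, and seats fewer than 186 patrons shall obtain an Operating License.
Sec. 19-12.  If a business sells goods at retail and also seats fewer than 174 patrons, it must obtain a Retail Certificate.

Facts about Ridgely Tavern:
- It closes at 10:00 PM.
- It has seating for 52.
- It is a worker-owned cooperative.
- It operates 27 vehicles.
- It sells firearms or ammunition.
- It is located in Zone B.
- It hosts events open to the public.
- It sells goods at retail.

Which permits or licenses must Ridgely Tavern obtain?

General Business Certificate, High-Occupancy Permit, Retail Authorization

Sec. 19-1. seating 52 ≥ 40 → High-Occupancy Permit required.
Sec. 19-2. vehicles 27 < 31; is located in Zone B (not: is located in a residentially zoned district) → Commercial Registration not required.
Sec. 19-3. closes 10:00 PM, at/before 1:00 AM; seating 52 < 70 → Daytime License not required.
Sec. 19-4. vehicles 27 > 16 → General Business Certificate required.
Sec. 19-5. sells goods at retail → exempt from Municipal Permit.
Sec. 19-6. hosts events open to the public; is a worker-owned cooperative → exempt from Retail Certificate.
Sec. 19-7. sells goods at retail → Retail Authorization required.
Sec. 19-8. vehicles 27 > 4; is a worker-owned cooperative; is located in Zone B → Regulatory Authorization required.
Sec. 19-9. seating 52 ≤ 90 → Municipal Permit required.
Sec. 19-10. hosts events open to the public → exempt from Regulatory Authorization.
Sec. 19-11. closes 10:00 PM, at/before 1:00 AM; seating 52 < 186 → Operating License not required.
Sec. 19-12. sells goods at retail; seating 52 < 174 → Retail Certificate required.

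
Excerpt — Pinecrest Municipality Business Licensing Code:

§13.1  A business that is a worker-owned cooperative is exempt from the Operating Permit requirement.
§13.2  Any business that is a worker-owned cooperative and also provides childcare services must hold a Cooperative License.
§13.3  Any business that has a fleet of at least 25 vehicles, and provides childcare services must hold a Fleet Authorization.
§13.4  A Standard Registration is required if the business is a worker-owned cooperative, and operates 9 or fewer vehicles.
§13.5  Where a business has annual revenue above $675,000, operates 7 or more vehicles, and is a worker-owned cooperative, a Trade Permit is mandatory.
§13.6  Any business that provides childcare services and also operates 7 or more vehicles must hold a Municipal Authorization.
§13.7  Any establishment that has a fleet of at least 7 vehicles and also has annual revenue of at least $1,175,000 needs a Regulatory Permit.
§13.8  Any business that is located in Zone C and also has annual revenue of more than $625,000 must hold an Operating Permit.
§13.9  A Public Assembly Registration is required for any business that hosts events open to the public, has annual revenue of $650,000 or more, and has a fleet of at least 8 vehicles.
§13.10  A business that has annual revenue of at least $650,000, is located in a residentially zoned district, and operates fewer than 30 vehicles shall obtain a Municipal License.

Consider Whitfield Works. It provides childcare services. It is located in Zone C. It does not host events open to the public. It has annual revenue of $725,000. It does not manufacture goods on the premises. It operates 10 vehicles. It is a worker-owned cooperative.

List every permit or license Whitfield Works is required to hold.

Cooperative License, Municipal Authorization, Trade Permit

§13.1 is a worker-owned cooperative → exempt from Operating Permit.
§13.2 is a worker-owned cooperative; provides childcare services → Cooperative License required.
§13.3 vehicles 10 < 25; provides childcare services → Fleet Authorization not required.
§13.4 is a worker-owned cooperative; vehicles 10 > 9 → Standard Registration not required.
§13.5 revenue $725,000 > $675,000; vehicles 10 ≥ 7; is a worker-owned cooperative → Trade Permit required.
§13.6 provides childcare services; vehicles 10 ≥ 7 → Municipal Authorization required.
§13.7 vehicles 10 ≥ 7; revenue $725,000 < $1,175,000 → Regulatory Permit not required.
§13.8 is located in Zone C; revenue $725,000 > $625,000 → Operating Permit required.
§13.9 does not host events open to the public; revenue $725,000 ≥ $650,000; vehicles 10 ≥ 8 → Public Assembly Registration not required.
§13.10 revenue $725,000 ≥ $650,000; is located in Zone C (not: is located in a residentially zoned district); vehicles 10 < 30 → Municipal License not required.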